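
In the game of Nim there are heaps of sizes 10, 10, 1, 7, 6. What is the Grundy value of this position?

0

Compute the nim-sum pairwise:
10 ⊕ 10 = 0
0 ⊕ 1 = 1
1 ⊕ 7 = 6
6 ⊕ 6 = 0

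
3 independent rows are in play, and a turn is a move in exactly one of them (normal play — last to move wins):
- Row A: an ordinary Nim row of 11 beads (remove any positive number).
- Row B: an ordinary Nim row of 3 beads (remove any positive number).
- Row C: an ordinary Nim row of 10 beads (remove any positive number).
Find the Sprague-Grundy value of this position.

Row A is a plain Nim row of size 11, so its Grundy value is 11.
Row B is a plain Nim row of size 3, so its Grundy value is 3.
Row C is a plain Nim row of size 10, so its Grundy value is 10.
The value of a disjunctive sum is the nim-sum of the parts.
Combined value = 11 XOR 3 XOR 10 = 2.

2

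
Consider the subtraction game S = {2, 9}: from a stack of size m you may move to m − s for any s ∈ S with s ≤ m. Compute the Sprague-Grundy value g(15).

Compute g(0), g(1), … for moves {2, 9}:
k:     0  1  2  3  4  5  6  7  8  9 10 11 12 13 14 15
g(k):  0  0  1  1  0  0  1  1  0  2  1  0  0  1  1  0
So g(15) = 0.

0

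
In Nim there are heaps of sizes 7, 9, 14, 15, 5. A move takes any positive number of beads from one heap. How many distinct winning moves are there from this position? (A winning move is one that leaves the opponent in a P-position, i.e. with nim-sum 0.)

Write each in binary and XOR column by column:
  0111  (7)
  1001  (9)
  1110  (14)
  1111  (15)
  0101  (5)
  ----
  1010  (10)
The overall nim-sum is X = 10. A heap of size p has a winning move iff p XOR X < p (reduce it to p XOR X).
  7: 7 XOR 10 = 13 ≥ 7 — no move.
  9: 9 XOR 10 = 3 < 9 — winning move (to 3).
  14: 14 XOR 10 = 4 < 14 — winning move (to 4).
  15: 15 XOR 10 = 5 < 15 — winning move (to 5).
  5: 5 XOR 10 = 15 ≥ 5 — no move.
That gives 3 winning moves.

3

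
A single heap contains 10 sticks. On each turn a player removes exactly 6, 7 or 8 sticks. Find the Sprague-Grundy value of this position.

1

Build the Grundy sequence with g(k) = mex{g(k−s) : s ∈ {6, 7, 8}, s ≤ k}:
k:     0  1  2  3  4  5  6  7  8  9 10
g(k):  0  0  0  0  0  0  1  1  1  1  1
So g(10) = 1.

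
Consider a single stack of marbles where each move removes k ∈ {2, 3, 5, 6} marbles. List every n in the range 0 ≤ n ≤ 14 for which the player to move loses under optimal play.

0, 1, 8, 9

Compute g(0), g(1), … for moves {2, 3, 5, 6}:
k:     0  1  2  3  4  5  6  7  8  9 10 11 12 13 14
g(k):  0  0  1  1  2  2  3  3  0  0  1  1  2  2  3
The P-positions (g = 0) in 0..14 are 0, 1, 8, 9.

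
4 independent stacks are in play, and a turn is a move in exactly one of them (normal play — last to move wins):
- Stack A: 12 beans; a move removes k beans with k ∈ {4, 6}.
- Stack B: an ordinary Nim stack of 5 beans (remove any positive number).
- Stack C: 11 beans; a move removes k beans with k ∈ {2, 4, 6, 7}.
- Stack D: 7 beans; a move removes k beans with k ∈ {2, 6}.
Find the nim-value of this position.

5

Grundy values for stack A (subtraction set {4, 6}):
g(0) = mex{} = 0
g(1) = mex{} = 0
g(2) = mex{} = 0
g(3) = mex{} = 0
g(4) = mex{0} = 1
g(5) = mex{0} = 1
g(6) = mex{0} = 1
g(7) = mex{0} = 1
g(8) = mex{0,1} = 2
g(9) = mex{0,1} = 2
g(10) = mex{1} = 0
g(11) = mex{1} = 0
g(12) = mex{1,2} = 0
So g(12) = 0.
Stack B is a plain Nim stack of size 5, so its Grundy value is 5.
Build the Grundy sequence for stack C with g(k) = mex{g(k−s) : s ∈ {2, 4, 6, 7}, s ≤ k}:
g(0) = mex{} = 0
g(1) = mex{} = 0
g(2) = mex{0} = 1
g(3) = mex{0} = 1
g(4) = mex{0,1} = 2
g(5) = mex{0,1} = 2
g(6) = mex{0,1,2} = 3
g(7) = mex{0,1,2} = 3
g(8) = mex{0,1,2,3} = 4
g(9) = mex{1,2,3} = 0
g(10) = mex{1,2,3,4} = 0
g(11) = mex{0,2,3} = 1
So g(11) = 1.
For stack D, compute g(0), g(1), … with moves {2, 6}:
k:     0  1  2  3  4  5  6  7
g(k):  0  0  1  1  0  0  1  1
So g(7) = 1.
By the Sprague-Grundy theorem, the Grundy value of a sum of independent games is the XOR of the component values.
Combined value = 0 ⊕ 5 ⊕ 1 ⊕ 1 = 5.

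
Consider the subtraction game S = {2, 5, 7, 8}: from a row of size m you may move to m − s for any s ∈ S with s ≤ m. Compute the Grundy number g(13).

Build the Grundy sequence with g(k) = mex{g(k−s) : s ∈ {2, 5, 7, 8}, s ≤ k}:
g(0) = mex{} = 0
g(1) = mex{} = 0
g(2) = mex{0} = 1
g(3) = mex{0} = 1
g(4) = mex{1} = 0
g(5) = mex{0,1} = 2
g(6) = mex{0} = 1
g(7) = mex{0,1,2} = 3
g(8) = mex{0,1} = 2
g(9) = mex{0,1,3} = 2
g(10) = mex{1,2} = 0
g(11) = mex{0,1,2} = 3
g(12) = mex{0,2,3} = 1
g(13) = mex{1,2,3} = 0
So g(13) = 0.

0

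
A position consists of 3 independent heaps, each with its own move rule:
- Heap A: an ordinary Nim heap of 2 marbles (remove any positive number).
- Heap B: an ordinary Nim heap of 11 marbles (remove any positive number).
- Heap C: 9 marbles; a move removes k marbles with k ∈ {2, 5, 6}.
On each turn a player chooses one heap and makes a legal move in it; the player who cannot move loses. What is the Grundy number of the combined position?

Heap A is a plain Nim heap of size 2, so its Grundy value is 2.
Heap B is a plain Nim heap of size 11, so its Grundy value is 11.
Build the Grundy sequence for heap C with g(k) = mex{g(k−s) : s ∈ {2, 5, 6}, s ≤ k}:
k:     0  1  2  3  4  5  6  7  8  9
g(k):  0  0  1  1  0  2  1  3  0  2
So g(9) = 2.
The value of a disjunctive sum is the nim-sum of the parts.
Combined value = 2 XOR 11 XOR 2 = 11.

11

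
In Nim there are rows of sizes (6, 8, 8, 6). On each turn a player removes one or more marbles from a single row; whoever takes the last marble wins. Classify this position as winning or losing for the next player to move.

Compute the nim-sum pairwise:
6 ⊕ 8 = 14
14 ⊕ 8 = 6
6 ⊕ 6 = 0
The nim-sum is 0, so this is a P-position: the player to move is in a losing position under optimal play.

Losing position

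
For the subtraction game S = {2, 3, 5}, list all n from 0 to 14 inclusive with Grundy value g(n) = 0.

Grundy values for subtraction set {2, 3, 5}:
k:     0  1  2  3  4  5  6  7  8  9 10 11 12 13 14
g(k):  0  0  1  1  2  2  3  0  0  1  1  2  2  3  0
The P-positions (g = 0) in 0..14 are 0, 1, 7, 8, 14.

0, 1, 7, 8, 14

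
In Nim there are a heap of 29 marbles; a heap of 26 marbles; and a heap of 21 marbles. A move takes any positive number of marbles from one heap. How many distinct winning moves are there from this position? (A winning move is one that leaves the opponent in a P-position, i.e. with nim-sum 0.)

3

In binary:
  11101  (29)
  11010  (26)
  10101  (21)
  -----
  10010  (18)
The overall nim-sum is X = 18. A heap of size p has a winning move iff p XOR X < p (reduce it to p XOR X).
  29: 29 XOR 18 = 15 < 29 — winning move (to 15).
  26: 26 XOR 18 = 8 < 26 — winning move (to 8).
  21: 21 XOR 18 = 7 < 21 — winning move (to 7).
That gives 3 winning moves.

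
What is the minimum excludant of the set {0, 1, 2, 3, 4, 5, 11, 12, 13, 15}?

6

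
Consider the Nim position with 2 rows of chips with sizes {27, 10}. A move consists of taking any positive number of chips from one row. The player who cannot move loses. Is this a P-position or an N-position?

Compute the nim-sum pairwise:
27 XOR 10 = 17
The nim-sum is 17 ≠ 0, so this is an N-position: the player to move can win.

N-position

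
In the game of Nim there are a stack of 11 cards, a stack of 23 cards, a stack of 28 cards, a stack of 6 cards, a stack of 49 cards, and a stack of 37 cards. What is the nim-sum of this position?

18

In binary:
  001011  (11)
  010111  (23)
  011100  (28)
  000110  (6)
  110001  (49)
  100101  (37)
  ------
  010010  (18)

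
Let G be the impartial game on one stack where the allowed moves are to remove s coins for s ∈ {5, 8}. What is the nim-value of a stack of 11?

2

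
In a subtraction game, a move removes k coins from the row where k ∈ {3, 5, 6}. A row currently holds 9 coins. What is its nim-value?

Build the Grundy sequence with g(k) = mex{g(k−s) : s ∈ {3, 5, 6}, s ≤ k}:
k:     0  1  2  3  4  5  6  7  8  9
g(k):  0  0  0  1  1  1  2  2  2  0
So g(9) = 0.

0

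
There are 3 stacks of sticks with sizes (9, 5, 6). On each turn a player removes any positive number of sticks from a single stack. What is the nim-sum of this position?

Bitwise XOR of the heap sizes:
  1001  (9)
  0101  (5)
  0110  (6)
  ----
  1010  (10)

10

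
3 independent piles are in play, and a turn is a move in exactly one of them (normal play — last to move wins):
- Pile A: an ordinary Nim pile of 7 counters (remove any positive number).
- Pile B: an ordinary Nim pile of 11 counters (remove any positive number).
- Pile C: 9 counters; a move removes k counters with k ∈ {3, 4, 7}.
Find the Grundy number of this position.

Pile A is a plain Nim pile of size 7, so its Grundy value is 7.
Pile B is a plain Nim pile of size 11, so its Grundy value is 11.
For pile C, compute g(0), g(1), … with moves {3, 4, 7}:
k:     0  1  2  3  4  5  6  7  8  9
g(k):  0  0  0  1  1  1  2  2  2  3
So g(9) = 3.
The value of a disjunctive sum is the nim-sum of the parts.
Combined value = 7 ⊕ 11 ⊕ 3 = 15.

15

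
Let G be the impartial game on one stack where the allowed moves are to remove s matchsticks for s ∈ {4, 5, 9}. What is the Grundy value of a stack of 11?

Grundy values for subtraction set {4, 5, 9}:
g(0) = mex{} = 0
g(1) = mex{} = 0
g(2) = mex{} = 0
g(3) = mex{} = 0
g(4) = mex{0} = 1
g(5) = mex{0} = 1
g(6) = mex{0} = 1
g(7) = mex{0} = 1
g(8) = mex{0,1} = 2
g(9) = mex{0,1} = 2
g(10) = mex{0,1} = 2
g(11) = mex{0,1} = 2
So g(11) = 2.

2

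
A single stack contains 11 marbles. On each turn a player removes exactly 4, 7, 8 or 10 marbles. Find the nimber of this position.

Build the Grundy sequence with g(k) = mex{g(k−s) : s ∈ {4, 7, 8, 10}, s ≤ k}:
g(0) = mex{} = 0
g(1) = mex{} = 0
g(2) = mex{} = 0
g(3) = mex{} = 0
g(4) = mex{0} = 1
g(5) = mex{0} = 1
g(6) = mex{0} = 1
g(7) = mex{0} = 1
g(8) = mex{0,1} = 2
g(9) = mex{0,1} = 2
g(10) = mex{0,1} = 2
g(11) = mex{0,1} = 2
So g(11) = 2.

2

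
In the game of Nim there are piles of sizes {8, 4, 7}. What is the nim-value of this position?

11

In binary:
  1000  (8)
  0100  (4)
  0111  (7)
  ----
  1011  (11)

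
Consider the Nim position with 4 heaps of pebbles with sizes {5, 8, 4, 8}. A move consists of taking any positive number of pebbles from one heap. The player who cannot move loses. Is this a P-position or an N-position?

In binary:
  0101  (5)
  1000  (8)
  0100  (4)
  1000  (8)
  ----
  0001  (1)
The nim-sum is 1 ≠ 0, so this is an N-position: the player to move can win.

N-position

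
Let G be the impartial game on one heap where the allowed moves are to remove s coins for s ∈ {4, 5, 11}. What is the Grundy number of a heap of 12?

3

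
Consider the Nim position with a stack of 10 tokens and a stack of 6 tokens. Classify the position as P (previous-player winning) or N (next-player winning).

Bitwise XOR of the heap sizes:
  1010  (10)
  0110  (6)
  ----
  1100  (12)
The nim-sum is 12 ≠ 0, so this is an N-position: the player to move can win.

N-position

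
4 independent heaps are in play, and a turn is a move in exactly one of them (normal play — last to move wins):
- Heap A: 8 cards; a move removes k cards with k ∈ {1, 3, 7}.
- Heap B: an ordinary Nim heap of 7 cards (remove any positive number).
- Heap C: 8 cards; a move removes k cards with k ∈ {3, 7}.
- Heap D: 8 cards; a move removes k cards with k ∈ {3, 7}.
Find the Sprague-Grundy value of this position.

7

Build the Grundy sequence for heap A with g(k) = mex{g(k−s) : s ∈ {1, 3, 7}, s ≤ k}:
g(0) = mex{} = 0
g(1) = mex{0} = 1
g(2) = mex{1} = 0
g(3) = mex{0} = 1
g(4) = mex{1} = 0
g(5) = mex{0} = 1
g(6) = mex{1} = 0
g(7) = mex{0} = 1
g(8) = mex{1} = 0
So g(8) = 0.
Heap B is a plain Nim heap of size 7, so its Grundy value is 7.
Build the Grundy sequence for heap C with g(k) = mex{g(k−s) : s ∈ {3, 7}, s ≤ k}:
g(0) = mex{} = 0
g(1) = mex{} = 0
g(2) = mex{} = 0
g(3) = mex{0} = 1
g(4) = mex{0} = 1
g(5) = mex{0} = 1
g(6) = mex{1} = 0
g(7) = mex{0,1} = 2
g(8) = mex{0,1} = 2
So g(8) = 2.
For heap D, compute g(0), g(1), … with moves {3, 7}:
g(0) = mex{} = 0
g(1) = mex{} = 0
g(2) = mex{} = 0
g(3) = mex{0} = 1
g(4) = mex{0} = 1
g(5) = mex{0} = 1
g(6) = mex{1} = 0
g(7) = mex{0,1} = 2
g(8) = mex{0,1} = 2
So g(8) = 2.
By the Sprague-Grundy theorem, the Grundy value of a sum of independent games is the XOR of the component values.
Combined value = 0 ⊕ 7 ⊕ 2 ⊕ 2 = 7.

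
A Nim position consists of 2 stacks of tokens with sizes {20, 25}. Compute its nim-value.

13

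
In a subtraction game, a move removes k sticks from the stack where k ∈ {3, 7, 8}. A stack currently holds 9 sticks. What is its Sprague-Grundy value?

Compute g(0), g(1), … for moves {3, 7, 8}:
g(0) = mex{} = 0
g(1) = mex{} = 0
g(2) = mex{} = 0
g(3) = mex{0} = 1
g(4) = mex{0} = 1
g(5) = mex{0} = 1
g(6) = mex{1} = 0
g(7) = mex{0,1} = 2
g(8) = mex{0,1} = 2
g(9) = mex{0} = 1
So g(9) = 1.

1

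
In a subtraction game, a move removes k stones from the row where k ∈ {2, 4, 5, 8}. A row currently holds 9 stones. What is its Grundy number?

1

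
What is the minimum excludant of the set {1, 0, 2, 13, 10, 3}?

The values 0, 1, 2, 3 are all present; 4 is the first non-negative integer missing from the set.

4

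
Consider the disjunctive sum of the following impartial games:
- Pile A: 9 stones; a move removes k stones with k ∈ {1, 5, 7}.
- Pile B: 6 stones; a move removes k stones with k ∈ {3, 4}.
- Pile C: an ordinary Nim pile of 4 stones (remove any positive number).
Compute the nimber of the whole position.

7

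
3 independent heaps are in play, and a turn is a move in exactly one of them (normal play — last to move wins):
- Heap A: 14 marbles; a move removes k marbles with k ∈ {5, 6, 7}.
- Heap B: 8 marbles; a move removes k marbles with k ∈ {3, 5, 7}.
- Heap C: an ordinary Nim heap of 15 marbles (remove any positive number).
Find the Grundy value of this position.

Grundy values for heap A (subtraction set {5, 6, 7}):
g(0) = mex{} = 0
g(1) = mex{} = 0
g(2) = mex{} = 0
g(3) = mex{} = 0
g(4) = mex{} = 0
g(5) = mex{0} = 1
g(6) = mex{0} = 1
g(7) = mex{0} = 1
g(8) = mex{0} = 1
g(9) = mex{0} = 1
g(10) = mex{0,1} = 2
g(11) = mex{0,1} = 2
g(12) = mex{1} = 0
g(13) = mex{1} = 0
g(14) = mex{1} = 0
So g(14) = 0.
Build the Grundy sequence for heap B with g(k) = mex{g(k−s) : s ∈ {3, 5, 7}, s ≤ k}:
k:     0  1  2  3  4  5  6  7  8
g(k):  0  0  0  1  1  1  2  2  2
So g(8) = 2.
Heap C is a plain Nim heap of size 15, so its Grundy value is 15.
The value of a disjunctive sum is the nim-sum of the parts.
Combined value = 0 XOR 2 XOR 15 = 13.

13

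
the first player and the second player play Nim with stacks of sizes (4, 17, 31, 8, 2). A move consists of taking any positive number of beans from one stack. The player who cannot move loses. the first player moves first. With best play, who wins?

the second player wins

In binary:
  00100  (4)
  10001  (17)
  11111  (31)
  01000  (8)
  00010  (2)
  -----
  00000  (0)
The nim-sum is 0, so this is a P-position: the player to move is in a losing position under optimal play; the first player is about to move from it and so loses — the second player wins.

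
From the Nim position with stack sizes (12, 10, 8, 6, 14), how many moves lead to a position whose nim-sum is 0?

Nim-sum: 12 ⊕ 10 ⊕ 8 ⊕ 6 ⊕ 14 = 6.
The overall nim-sum is X = 6. A stack of size p has a winning move iff p XOR X < p (reduce it to p XOR X).
  12: 12 XOR 6 = 10 < 12 — winning move (to 10).
  10: 10 XOR 6 = 12 ≥ 10 — no move.
  8: 8 XOR 6 = 14 ≥ 8 — no move.
  6: 6 XOR 6 = 0 < 6 — winning move (to 0).
  14: 14 XOR 6 = 8 < 14 — winning move (to 8).
That gives 3 winning moves.

3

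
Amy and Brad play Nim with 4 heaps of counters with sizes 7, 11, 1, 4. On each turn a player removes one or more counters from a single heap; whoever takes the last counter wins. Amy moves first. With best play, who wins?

Amy wins

Compute the nim-sum pairwise:
7 XOR 11 = 12
12 XOR 1 = 13
13 XOR 4 = 9
The nim-sum is 9 ≠ 0, so this is an N-position: the player to move can win; Amy has a winning move.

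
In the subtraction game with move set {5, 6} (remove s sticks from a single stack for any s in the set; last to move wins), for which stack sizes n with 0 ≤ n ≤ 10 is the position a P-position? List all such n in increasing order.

0, 1, 2, 3, 4

Build the Grundy sequence with g(k) = mex{g(k−s) : s ∈ {5, 6}, s ≤ k}:
k:     0  1  2  3  4  5  6  7  8  9 10
g(k):  0  0  0  0  0  1  1  1  1  1  2
The P-positions (g = 0) in 0..10 are 0, 1, 2, 3, 4.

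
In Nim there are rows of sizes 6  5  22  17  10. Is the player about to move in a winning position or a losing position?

Winning position

Nim-sum: 6 ^ 5 ^ 22 ^ 17 ^ 10 = 14.
The nim-sum is 14 ≠ 0, so this is an N-position: the player to move can win.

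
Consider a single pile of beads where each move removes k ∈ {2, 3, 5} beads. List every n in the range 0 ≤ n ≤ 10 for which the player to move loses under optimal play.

Grundy values for subtraction set {2, 3, 5}:
k:     0  1  2  3  4  5  6  7  8  9 10
g(k):  0  0  1  1  2  2  3  0  0  1  1
The P-positions (g = 0) in 0..10 are 0, 1, 7, 8.

0, 1, 7, 8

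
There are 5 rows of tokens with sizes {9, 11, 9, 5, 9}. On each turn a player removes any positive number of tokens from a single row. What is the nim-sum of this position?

7

Nim-sum: 9 XOR 11 XOR 9 XOR 5 XOR 9 = 7.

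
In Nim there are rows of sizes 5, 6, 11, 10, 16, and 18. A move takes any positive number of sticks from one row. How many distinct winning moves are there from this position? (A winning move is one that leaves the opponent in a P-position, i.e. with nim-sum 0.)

Compute the nim-sum pairwise:
5 XOR 6 = 3
3 XOR 11 = 8
8 XOR 10 = 2
2 XOR 16 = 18
18 XOR 18 = 0
The nim-sum is already 0, so every move leaves a nonzero nim-sum — there are no winning moves.

0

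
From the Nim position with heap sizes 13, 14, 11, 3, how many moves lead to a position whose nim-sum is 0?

Compute the nim-sum pairwise:
13 ^ 14 = 3
3 ^ 11 = 8
8 ^ 3 = 11
The overall nim-sum is X = 11. A heap of size p has a winning move iff p XOR X < p (reduce it to p XOR X).
  13: 13 XOR 11 = 6 < 13 — winning move (to 6).
  14: 14 XOR 11 = 5 < 14 — winning move (to 5).
  11: 11 XOR 11 = 0 < 11 — winning move (to 0).
  3: 3 XOR 11 = 8 ≥ 3 — no move.
That gives 3 winning moves.

3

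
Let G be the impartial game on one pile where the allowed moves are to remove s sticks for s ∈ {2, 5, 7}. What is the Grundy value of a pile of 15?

Grundy values for subtraction set {2, 5, 7}:
k:     0  1  2  3  4  5  6  7  8  9 10 11 12 13 14 15
g(k):  0  0  1  1  0  2  1  3  2  2  0  3  1  0  0  1
So g(15) = 1.

1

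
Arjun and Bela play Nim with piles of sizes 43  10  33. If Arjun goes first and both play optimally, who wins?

In binary:
  101011  (43)
  001010  (10)
  100001  (33)
  ------
  000000  (0)
The nim-sum is 0, so this is a P-position: the player to move is in a losing position under optimal play; Arjun is about to move from it and so loses — Bela wins.

Bela wins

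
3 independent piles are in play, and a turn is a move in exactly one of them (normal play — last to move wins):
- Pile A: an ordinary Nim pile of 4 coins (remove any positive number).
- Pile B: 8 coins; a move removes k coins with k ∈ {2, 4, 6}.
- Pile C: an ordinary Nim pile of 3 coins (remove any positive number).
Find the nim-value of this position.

Pile A is a plain Nim pile of size 4, so its Grundy value is 4.
For pile B, compute g(0), g(1), … with moves {2, 4, 6}:
g(0) = mex{} = 0
g(1) = mex{} = 0
g(2) = mex{0} = 1
g(3) = mex{0} = 1
g(4) = mex{0,1} = 2
g(5) = mex{0,1} = 2
g(6) = mex{0,1,2} = 3
g(7) = mex{0,1,2} = 3
g(8) = mex{1,2,3} = 0
So g(8) = 0.
Pile C is a plain Nim pile of size 3, so its Grundy value is 3.
By the Sprague-Grundy theorem, the Grundy value of a sum of independent games is the XOR of the component values.
Combined value = 4 ⊕ 0 ⊕ 3 = 7.

7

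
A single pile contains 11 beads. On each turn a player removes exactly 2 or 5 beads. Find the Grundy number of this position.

Grundy values for subtraction set {2, 5}:
k:     0  1  2  3  4  5  6  7  8  9 10 11
g(k):  0  0  1  1  0  2  1  0  0  1  1  0
So g(11) = 0.

0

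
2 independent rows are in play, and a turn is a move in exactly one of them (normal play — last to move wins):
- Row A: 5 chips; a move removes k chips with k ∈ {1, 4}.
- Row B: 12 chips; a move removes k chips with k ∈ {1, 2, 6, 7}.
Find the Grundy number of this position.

1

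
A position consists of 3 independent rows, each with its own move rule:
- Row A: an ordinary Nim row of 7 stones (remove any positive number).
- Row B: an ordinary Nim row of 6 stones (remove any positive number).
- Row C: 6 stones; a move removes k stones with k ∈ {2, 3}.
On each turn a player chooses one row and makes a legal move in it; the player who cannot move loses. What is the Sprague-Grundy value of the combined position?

1

Row A is a plain Nim row of size 7, so its Grundy value is 7.
Row B is a plain Nim row of size 6, so its Grundy value is 6.
Build the Grundy sequence for row C with g(k) = mex{g(k−s) : s ∈ {2, 3}, s ≤ k}:
k:     0  1  2  3  4  5  6
g(k):  0  0  1  1  2  0  0
So g(6) = 0.
By the Sprague-Grundy theorem, the Grundy value of a sum of independent games is the XOR of the component values.
Combined value = 7 ⊕ 6 ⊕ 0 = 1.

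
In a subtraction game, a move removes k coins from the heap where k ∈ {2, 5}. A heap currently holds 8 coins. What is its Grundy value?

Grundy values for subtraction set {2, 5}:
k:     0  1  2  3  4  5  6  7  8
g(k):  0  0  1  1  0  2  1  0  0
So g(8) = 0.

0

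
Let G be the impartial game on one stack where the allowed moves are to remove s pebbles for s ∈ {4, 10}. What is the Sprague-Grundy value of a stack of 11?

Grundy values for subtraction set {4, 10}:
g(0) = mex{} = 0
g(1) = mex{} = 0
g(2) = mex{} = 0
g(3) = mex{} = 0
g(4) = mex{0} = 1
g(5) = mex{0} = 1
g(6) = mex{0} = 1
g(7) = mex{0} = 1
g(8) = mex{1} = 0
g(9) = mex{1} = 0
g(10) = mex{0,1} = 2
g(11) = mex{0,1} = 2
So g(11) = 2.

2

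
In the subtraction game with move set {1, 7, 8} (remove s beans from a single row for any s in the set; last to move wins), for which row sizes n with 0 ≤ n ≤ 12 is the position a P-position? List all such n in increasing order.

Compute g(0), g(1), … for moves {1, 7, 8}:
g(0) = mex{} = 0
g(1) = mex{0} = 1
g(2) = mex{1} = 0
g(3) = mex{0} = 1
g(4) = mex{1} = 0
g(5) = mex{0} = 1
g(6) = mex{1} = 0
g(7) = mex{0} = 1
g(8) = mex{0,1} = 2
g(9) = mex{0,1,2} = 3
g(10) = mex{0,1,3} = 2
g(11) = mex{0,1,2} = 3
g(12) = mex{0,1,3} = 2
The P-positions (g = 0) in 0..12 are 0, 2, 4, 6.

0, 2, 4, 6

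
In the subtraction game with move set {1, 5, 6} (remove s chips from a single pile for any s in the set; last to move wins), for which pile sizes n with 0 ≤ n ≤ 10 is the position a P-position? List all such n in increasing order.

0, 2, 4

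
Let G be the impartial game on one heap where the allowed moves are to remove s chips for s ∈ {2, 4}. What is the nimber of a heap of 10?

Grundy values for subtraction set {2, 4}:
k:     0  1  2  3  4  5  6  7  8  9 10
g(k):  0  0  1  1  2  2  0  0  1  1  2
So g(10) = 2.

2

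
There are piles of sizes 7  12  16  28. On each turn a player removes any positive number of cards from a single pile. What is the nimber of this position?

Compute the nim-sum pairwise:
7 ⊕ 12 = 11
11 ⊕ 16 = 27
27 ⊕ 28 = 7

7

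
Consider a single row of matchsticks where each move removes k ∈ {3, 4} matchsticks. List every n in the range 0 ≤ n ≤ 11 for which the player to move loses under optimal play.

0, 1, 2, 7, 8, 9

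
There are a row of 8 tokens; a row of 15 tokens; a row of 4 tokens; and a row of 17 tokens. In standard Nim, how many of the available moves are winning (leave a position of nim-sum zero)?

1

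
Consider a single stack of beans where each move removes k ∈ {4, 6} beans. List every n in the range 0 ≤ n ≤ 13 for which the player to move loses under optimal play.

Grundy values for subtraction set {4, 6}:
k:     0  1  2  3  4  5  6  7  8  9 10 11 12 13
g(k):  0  0  0  0  1  1  1  1  2  2  0  0  0  0
The P-positions (g = 0) in 0..13 are 0, 1, 2, 3, 10, 11, 12, 13.

0, 1, 2, 3, 10, 11, 12, 13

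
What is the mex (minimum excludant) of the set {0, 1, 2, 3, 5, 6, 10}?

The values 0, 1, 2, 3 are all present; 4 is the first non-negative integer missing from the set.

4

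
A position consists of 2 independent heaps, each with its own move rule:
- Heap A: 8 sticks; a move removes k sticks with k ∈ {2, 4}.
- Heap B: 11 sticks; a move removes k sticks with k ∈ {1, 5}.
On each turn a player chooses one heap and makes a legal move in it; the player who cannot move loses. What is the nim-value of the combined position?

0

Grundy values for heap A (subtraction set {2, 4}):
k:     0  1  2  3  4  5  6  7  8
g(k):  0  0  1  1  2  2  0  0  1
So g(8) = 1.
For heap B, compute g(0), g(1), … with moves {1, 5}:
k:     0  1  2  3  4  5  6  7  8  9 10 11
g(k):  0  1  0  1  0  1  0  1  0  1  0  1
So g(11) = 1.
The value of a disjunctive sum is the nim-sum of the parts.
Combined value = 1 ⊕ 1 = 0.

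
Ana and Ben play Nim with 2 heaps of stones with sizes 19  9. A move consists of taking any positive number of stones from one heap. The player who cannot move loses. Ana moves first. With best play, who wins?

Ana wins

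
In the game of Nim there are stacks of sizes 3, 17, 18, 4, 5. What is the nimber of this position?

1

Compute the nim-sum pairwise:
3 ⊕ 17 = 18
18 ⊕ 18 = 0
0 ⊕ 4 = 4
4 ⊕ 5 = 1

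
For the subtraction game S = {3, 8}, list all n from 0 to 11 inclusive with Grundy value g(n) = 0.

0, 1, 2, 6, 7, 11

Build the Grundy sequence with g(k) = mex{g(k−s) : s ∈ {3, 8}, s ≤ k}:
g(0) = mex{} = 0
g(1) = mex{} = 0
g(2) = mex{} = 0
g(3) = mex{0} = 1
g(4) = mex{0} = 1
g(5) = mex{0} = 1
g(6) = mex{1} = 0
g(7) = mex{1} = 0
g(8) = mex{0,1} = 2
g(9) = mex{0} = 1
g(10) = mex{0} = 1
g(11) = mex{1,2} = 0
The P-positions (g = 0) in 0..11 are 0, 1, 2, 6, 7, 11.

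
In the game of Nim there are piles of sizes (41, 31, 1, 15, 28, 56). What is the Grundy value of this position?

Compute the nim-sum pairwise:
41 XOR 31 = 54
54 XOR 1 = 55
55 XOR 15 = 56
56 XOR 28 = 36
36 XOR 56 = 28

28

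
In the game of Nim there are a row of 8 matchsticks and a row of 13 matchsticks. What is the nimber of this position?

5

Nim-sum: 8 ^ 13 = 5.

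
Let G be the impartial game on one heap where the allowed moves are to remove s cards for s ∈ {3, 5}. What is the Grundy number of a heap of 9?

Build the Grundy sequence with g(k) = mex{g(k−s) : s ∈ {3, 5}, s ≤ k}:
g(0) = mex{} = 0
g(1) = mex{} = 0
g(2) = mex{} = 0
g(3) = mex{0} = 1
g(4) = mex{0} = 1
g(5) = mex{0} = 1
g(6) = mex{0,1} = 2
g(7) = mex{0,1} = 2
g(8) = mex{1} = 0
g(9) = mex{1,2} = 0
So g(9) = 0.

0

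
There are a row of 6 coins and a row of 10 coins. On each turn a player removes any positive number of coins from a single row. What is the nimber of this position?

12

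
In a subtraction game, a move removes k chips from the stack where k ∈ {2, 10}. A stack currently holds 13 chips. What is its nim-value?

0

Grundy values for subtraction set {2, 10}:
k:     0  1  2  3  4  5  6  7  8  9 10 11 12 13
g(k):  0  0  1  1  0  0  1  1  0  0  1  1  0  0
So g(13) = 0.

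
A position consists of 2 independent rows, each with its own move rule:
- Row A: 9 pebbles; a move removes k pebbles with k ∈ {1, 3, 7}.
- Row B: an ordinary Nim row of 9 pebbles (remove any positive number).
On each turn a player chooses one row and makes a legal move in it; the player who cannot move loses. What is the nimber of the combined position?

Grundy values for row A (subtraction set {1, 3, 7}):
g(0) = mex{} = 0
g(1) = mex{0} = 1
g(2) = mex{1} = 0
g(3) = mex{0} = 1
g(4) = mex{1} = 0
g(5) = mex{0} = 1
g(6) = mex{1} = 0
g(7) = mex{0} = 1
g(8) = mex{1} = 0
g(9) = mex{0} = 1
So g(9) = 1.
Row B is a plain Nim row of size 9, so its Grundy value is 9.
By the Sprague-Grundy theorem, the Grundy value of a sum of independent games is the XOR of the component values.
Combined value = 1 XOR 9 = 8.

8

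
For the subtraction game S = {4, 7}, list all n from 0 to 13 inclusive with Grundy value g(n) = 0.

Compute g(0), g(1), … for moves {4, 7}:
g(0) = mex{} = 0
g(1) = mex{} = 0
g(2) = mex{} = 0
g(3) = mex{} = 0
g(4) = mex{0} = 1
g(5) = mex{0} = 1
g(6) = mex{0} = 1
g(7) = mex{0} = 1
g(8) = mex{0,1} = 2
g(9) = mex{0,1} = 2
g(10) = mex{0,1} = 2
g(11) = mex{1} = 0
g(12) = mex{1,2} = 0
g(13) = mex{1,2} = 0
The P-positions (g = 0) in 0..13 are 0, 1, 2, 3, 11, 12, 13.

0, 1, 2, 3, 11, 12, 13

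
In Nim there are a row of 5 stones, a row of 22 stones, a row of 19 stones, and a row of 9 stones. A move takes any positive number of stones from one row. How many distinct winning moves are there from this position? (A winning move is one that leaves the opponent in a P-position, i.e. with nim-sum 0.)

Nim-sum: 5 XOR 22 XOR 19 XOR 9 = 9.
The overall nim-sum is X = 9. A row of size p has a winning move iff p XOR X < p (reduce it to p XOR X).
  5: 5 XOR 9 = 12 ≥ 5 — no move.
  22: 22 XOR 9 = 31 ≥ 22 — no move.
  19: 19 XOR 9 = 26 ≥ 19 — no move.
  9: 9 XOR 9 = 0 < 9 — winning move (to 0).
That gives 1 winning move.

1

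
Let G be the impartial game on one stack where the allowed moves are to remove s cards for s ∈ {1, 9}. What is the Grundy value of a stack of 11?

1

Compute g(0), g(1), … for moves {1, 9}:
k:     0  1  2  3  4  5  6  7  8  9 10 11
g(k):  0  1  0  1  0  1  0  1  0  1  0  1
So g(11) = 1.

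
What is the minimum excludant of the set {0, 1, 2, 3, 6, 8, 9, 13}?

The values 0, 1, 2, 3 are all present; 4 is the first non-negative integer missing from the set.

4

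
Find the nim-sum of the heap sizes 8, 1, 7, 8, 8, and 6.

8

In binary:
  1000  (8)
  0001  (1)
  0111  (7)
  1000  (8)
  1000  (8)
  0110  (6)
  ----
  1000  (8)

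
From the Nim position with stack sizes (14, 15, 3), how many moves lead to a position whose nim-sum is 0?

3

Write each in binary and XOR column by column:
  1110  (14)
  1111  (15)
  0011  (3)
  ----
  0010  (2)
The overall nim-sum is X = 2. A stack of size p has a winning move iff p XOR X < p (reduce it to p XOR X).
  14: 14 XOR 2 = 12 < 14 — winning move (to 12).
  15: 15 XOR 2 = 13 < 15 — winning move (to 13).
  3: 3 XOR 2 = 1 < 3 — winning move (to 1).
That gives 3 winning moves.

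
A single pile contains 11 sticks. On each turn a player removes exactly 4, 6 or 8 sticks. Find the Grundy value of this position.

Build the Grundy sequence with g(k) = mex{g(k−s) : s ∈ {4, 6, 8}, s ≤ k}:
g(0) = mex{} = 0
g(1) = mex{} = 0
g(2) = mex{} = 0
g(3) = mex{} = 0
g(4) = mex{0} = 1
g(5) = mex{0} = 1
g(6) = mex{0} = 1
g(7) = mex{0} = 1
g(8) = mex{0,1} = 2
g(9) = mex{0,1} = 2
g(10) = mex{0,1} = 2
g(11) = mex{0,1} = 2
So g(11) = 2.

2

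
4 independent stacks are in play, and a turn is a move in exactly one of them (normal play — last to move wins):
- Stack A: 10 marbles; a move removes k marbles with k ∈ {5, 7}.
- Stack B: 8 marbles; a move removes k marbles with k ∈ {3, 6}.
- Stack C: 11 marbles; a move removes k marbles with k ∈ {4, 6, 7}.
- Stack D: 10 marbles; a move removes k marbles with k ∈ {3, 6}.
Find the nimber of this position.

0

For stack A, compute g(0), g(1), … with moves {5, 7}:
k:     0  1  2  3  4  5  6  7  8  9 10
g(k):  0  0  0  0  0  1  1  1  1  1  2
So g(10) = 2.
For stack B, compute g(0), g(1), … with moves {3, 6}:
k:     0  1  2  3  4  5  6  7  8
g(k):  0  0  0  1  1  1  2  2  2
So g(8) = 2.
For stack C, compute g(0), g(1), … with moves {4, 6, 7}:
g(0) = mex{} = 0
g(1) = mex{} = 0
g(2) = mex{} = 0
g(3) = mex{} = 0
g(4) = mex{0} = 1
g(5) = mex{0} = 1
g(6) = mex{0} = 1
g(7) = mex{0} = 1
g(8) = mex{0,1} = 2
g(9) = mex{0,1} = 2
g(10) = mex{0,1} = 2
g(11) = mex{1} = 0
So g(11) = 0.
Build the Grundy sequence for stack D with g(k) = mex{g(k−s) : s ∈ {3, 6}, s ≤ k}:
k:     0  1  2  3  4  5  6  7  8  9 10
g(k):  0  0  0  1  1  1  2  2  2  0  0
So g(10) = 0.
By the Sprague-Grundy theorem, the Grundy value of a sum of independent games is the XOR of the component values.
Combined value = 2 ⊕ 2 ⊕ 0 ⊕ 0 = 0.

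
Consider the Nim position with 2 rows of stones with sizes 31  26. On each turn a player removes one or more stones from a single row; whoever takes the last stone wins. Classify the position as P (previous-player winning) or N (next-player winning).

Nim-sum: 31 ^ 26 = 5.
The nim-sum is 5 ≠ 0, so this is an N-position: the player to move can win.

N-position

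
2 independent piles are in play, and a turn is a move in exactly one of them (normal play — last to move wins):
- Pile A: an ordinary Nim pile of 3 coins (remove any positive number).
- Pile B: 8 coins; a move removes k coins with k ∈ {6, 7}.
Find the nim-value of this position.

2

Pile A is a plain Nim pile of size 3, so its Grundy value is 3.
Grundy values for pile B (subtraction set {6, 7}):
k:     0  1  2  3  4  5  6  7  8
g(k):  0  0  0  0  0  0  1  1  1
So g(8) = 1.
The value of a disjunctive sum is the nim-sum of the parts.
Combined value = 3 XOR 1 = 2.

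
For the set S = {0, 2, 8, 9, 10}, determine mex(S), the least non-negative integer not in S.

0 is in the set but 1 is not, so the mex is 1.

1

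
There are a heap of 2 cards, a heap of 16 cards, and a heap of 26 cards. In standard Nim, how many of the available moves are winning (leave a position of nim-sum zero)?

Nim-sum: 2 ⊕ 16 ⊕ 26 = 8.
The overall nim-sum is X = 8. A heap of size p has a winning move iff p XOR X < p (reduce it to p XOR X).
  2: 2 XOR 8 = 10 ≥ 2 — no move.
  16: 16 XOR 8 = 24 ≥ 16 — no move.
  26: 26 XOR 8 = 18 < 26 — winning move (to 18).
That gives 1 winning move.

1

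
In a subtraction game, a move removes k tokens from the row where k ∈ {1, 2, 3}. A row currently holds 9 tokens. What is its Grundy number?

1

Build the Grundy sequence with g(k) = mex{g(k−s) : s ∈ {1, 2, 3}, s ≤ k}:
g(0) = mex{} = 0
g(1) = mex{0} = 1
g(2) = mex{0,1} = 2
g(3) = mex{0,1,2} = 3
g(4) = mex{1,2,3} = 0
g(5) = mex{0,2,3} = 1
g(6) = mex{0,1,3} = 2
g(7) = mex{0,1,2} = 3
g(8) = mex{1,2,3} = 0
g(9) = mex{0,2,3} = 1
So g(9) = 1.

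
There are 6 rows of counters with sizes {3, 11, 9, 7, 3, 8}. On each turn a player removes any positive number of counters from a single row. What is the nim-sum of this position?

13

Nim-sum: 3 XOR 11 XOR 9 XOR 7 XOR 3 XOR 8 = 13.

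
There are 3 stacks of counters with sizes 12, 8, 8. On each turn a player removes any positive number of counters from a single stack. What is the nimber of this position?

12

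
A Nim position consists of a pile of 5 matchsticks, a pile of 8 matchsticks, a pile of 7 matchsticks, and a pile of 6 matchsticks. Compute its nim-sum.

12

Nim-sum: 5 ⊕ 8 ⊕ 7 ⊕ 6 = 12.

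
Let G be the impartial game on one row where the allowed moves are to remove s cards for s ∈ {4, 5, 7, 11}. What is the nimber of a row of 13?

3

Grundy values for subtraction set {4, 5, 7, 11}:
k:     0  1  2  3  4  5  6  7  8  9 10 11 12 13
g(k):  0  0  0  0  1  1  1  1  2  2  2  2  3  3
So g(13) = 3.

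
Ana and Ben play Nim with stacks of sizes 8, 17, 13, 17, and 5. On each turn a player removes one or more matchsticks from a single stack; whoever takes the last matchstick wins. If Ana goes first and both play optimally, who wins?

Compute the nim-sum pairwise:
8 ⊕ 17 = 25
25 ⊕ 13 = 20
20 ⊕ 17 = 5
5 ⊕ 5 = 0
The nim-sum is 0, so this is a P-position: the player to move is in a losing position under optimal play; Ana is about to move from it and so loses — Ben wins.

Ben wins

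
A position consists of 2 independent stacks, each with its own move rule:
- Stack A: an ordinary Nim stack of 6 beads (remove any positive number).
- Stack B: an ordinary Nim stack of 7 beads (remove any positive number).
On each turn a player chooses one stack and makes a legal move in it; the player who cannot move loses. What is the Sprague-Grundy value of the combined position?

Stack A is a plain Nim stack of size 6, so its Grundy value is 6.
Stack B is a plain Nim stack of size 7, so its Grundy value is 7.
By the Sprague-Grundy theorem, the Grundy value of a sum of independent games is the XOR of the component values.
Combined value = 6 XOR 7 = 1.

1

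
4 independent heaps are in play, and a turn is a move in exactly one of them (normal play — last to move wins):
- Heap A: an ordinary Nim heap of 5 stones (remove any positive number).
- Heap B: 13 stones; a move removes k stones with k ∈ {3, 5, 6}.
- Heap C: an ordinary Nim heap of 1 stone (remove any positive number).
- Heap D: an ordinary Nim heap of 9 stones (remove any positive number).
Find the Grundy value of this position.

Heap A is a plain Nim heap of size 5, so its Grundy value is 5.
For heap B, compute g(0), g(1), … with moves {3, 5, 6}:
g(0) = mex{} = 0
g(1) = mex{} = 0
g(2) = mex{} = 0
g(3) = mex{0} = 1
g(4) = mex{0} = 1
g(5) = mex{0} = 1
g(6) = mex{0,1} = 2
g(7) = mex{0,1} = 2
g(8) = mex{0,1} = 2
g(9) = mex{1,2} = 0
g(10) = mex{1,2} = 0
g(11) = mex{1,2} = 0
g(12) = mex{0,2} = 1
g(13) = mex{0,2} = 1
So g(13) = 1.
Heap C is a plain Nim heap of size 1, so its Grundy value is 1.
Heap D is a plain Nim heap of size 9, so its Grundy value is 9.
The value of a disjunctive sum is the nim-sum of the parts.
Combined value = 5 ⊕ 1 ⊕ 1 ⊕ 9 = 12.

12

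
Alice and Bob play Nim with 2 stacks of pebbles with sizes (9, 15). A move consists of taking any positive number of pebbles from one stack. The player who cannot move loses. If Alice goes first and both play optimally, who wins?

Alice wins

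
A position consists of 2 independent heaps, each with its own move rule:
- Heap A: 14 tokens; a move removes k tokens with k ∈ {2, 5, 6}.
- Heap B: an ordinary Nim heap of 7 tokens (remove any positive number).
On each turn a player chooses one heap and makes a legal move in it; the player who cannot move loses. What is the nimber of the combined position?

6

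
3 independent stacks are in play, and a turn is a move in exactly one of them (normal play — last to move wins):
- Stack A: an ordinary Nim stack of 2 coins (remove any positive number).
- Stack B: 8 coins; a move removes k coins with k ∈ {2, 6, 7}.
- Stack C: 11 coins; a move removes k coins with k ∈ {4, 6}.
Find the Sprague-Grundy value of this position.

Stack A is a plain Nim stack of size 2, so its Grundy value is 2.
For stack B, compute g(0), g(1), … with moves {2, 6, 7}:
k:     0  1  2  3  4  5  6  7  8
g(k):  0  0  1  1  0  0  1  1  2
So g(8) = 2.
For stack C, compute g(0), g(1), … with moves {4, 6}:
g(0) = mex{} = 0
g(1) = mex{} = 0
g(2) = mex{} = 0
g(3) = mex{} = 0
g(4) = mex{0} = 1
g(5) = mex{0} = 1
g(6) = mex{0} = 1
g(7) = mex{0} = 1
g(8) = mex{0,1} = 2
g(9) = mex{0,1} = 2
g(10) = mex{1} = 0
g(11) = mex{1} = 0
So g(11) = 0.
By the Sprague-Grundy theorem, the Grundy value of a sum of independent games is the XOR of the component values.
Combined value = 2 ⊕ 2 ⊕ 0 = 0.

0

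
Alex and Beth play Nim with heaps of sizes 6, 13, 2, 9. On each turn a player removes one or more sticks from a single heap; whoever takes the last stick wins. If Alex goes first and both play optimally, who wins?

Beth wins

Write each in binary and XOR column by column:
  0110  (6)
  1101  (13)
  0010  (2)
  1001  (9)
  ----
  0000  (0)
The nim-sum is 0, so this is a P-position: the player to move is in a losing position under optimal play; Alex is about to move from it and so loses — Beth wins.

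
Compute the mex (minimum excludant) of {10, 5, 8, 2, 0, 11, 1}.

3

The values 0, 1, 2 are all present; 3 is the first non-negative integer missing from the set.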